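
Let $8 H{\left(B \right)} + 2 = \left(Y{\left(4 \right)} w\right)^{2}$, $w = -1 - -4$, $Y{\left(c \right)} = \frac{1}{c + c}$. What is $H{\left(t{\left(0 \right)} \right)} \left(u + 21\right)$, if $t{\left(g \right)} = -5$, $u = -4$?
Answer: $- \frac{2023}{512} \approx -3.9512$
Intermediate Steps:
$Y{\left(c \right)} = \frac{1}{2 c}$
$w = 3$ ($w = -1 + 4 = 3$)
$H{\left(B \right)} = - \frac{119}{512}$ ($H{\left(B \right)} = - \frac{1}{4} + \frac{\left(\frac{1}{2 \cdot 4} \cdot 3\right)^{2}}{8} = - \frac{1}{4} + \frac{\left(\frac{1}{2} \cdot \frac{1}{4} \cdot 3\right)^{2}}{8} = - \frac{1}{4} + \frac{\left(\frac{1}{8} \cdot 3\right)^{2}}{8} = - \frac{1}{4} + \frac{\left(\frac{3}{8}\right)^{2}}{8} = - \frac{1}{4} + \frac{1}{8} \cdot \frac{9}{64} = - \frac{1}{4} + \frac{9}{512} = - \frac{119}{512}$)
$H{\left(t{\left(0 \right)} \right)} \left(u + 21\right) = - \frac{119 \left(-4 + 21\right)}{512} = \left(- \frac{119}{512}\right) 17 = - \frac{2023}{512}$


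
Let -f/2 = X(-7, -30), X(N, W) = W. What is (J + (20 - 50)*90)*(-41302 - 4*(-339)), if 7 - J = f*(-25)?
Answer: 47655578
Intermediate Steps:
f = 60 (f = -2*(-30) = 60)
J = 1507 (J = 7 - 60*(-25) = 7 - 1*(-1500) = 7 + 1500 = 1507)
(J + (20 - 50)*90)*(-41302 - 4*(-339)) = (1507 + (20 - 50)*90)*(-41302 - 4*(-339)) = (1507 - 30*90)*(-41302 + 1356) = (1507 - 2700)*(-39946) = -1193*(-39946) = 47655578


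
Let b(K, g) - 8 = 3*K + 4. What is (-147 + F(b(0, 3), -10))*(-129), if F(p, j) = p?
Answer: 17415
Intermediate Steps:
b(K, g) = 12 + 3*K (b(K, g) = 8 + (3*K + 4) = 8 + (4 + 3*K) = 12 + 3*K)
(-147 + F(b(0, 3), -10))*(-129) = (-147 + (12 + 3*0))*(-129) = (-147 + (12 + 0))*(-129) = (-147 + 12)*(-129) = -135*(-129) = 17415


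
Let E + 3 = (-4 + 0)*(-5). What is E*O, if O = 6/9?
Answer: 34/3 ≈ 11.333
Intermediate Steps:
O = 2/3 (O = 6*(1/9) = 2/3 ≈ 0.66667)
E = 17 (E = -3 + (-4 + 0)*(-5) = -3 - 4*(-5) = -3 + 20 = 17)
E*O = 17*(2/3) = 34/3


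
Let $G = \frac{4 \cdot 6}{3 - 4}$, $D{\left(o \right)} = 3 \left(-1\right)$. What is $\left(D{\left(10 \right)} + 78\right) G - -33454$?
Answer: $31654$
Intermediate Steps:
$D{\left(o \right)} = -3$
$G = -24$ ($G = \frac{24}{-1} = 24 \left(-1\right) = -24$)
$\left(D{\left(10 \right)} + 78\right) G - -33454 = \left(-3 + 78\right) \left(-24\right) - -33454 = 75 \left(-24\right) + 33454 = -1800 + 33454 = 31654$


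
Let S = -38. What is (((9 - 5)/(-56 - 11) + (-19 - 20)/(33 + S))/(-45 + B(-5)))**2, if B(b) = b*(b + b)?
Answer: 6723649/2805625 ≈ 2.3965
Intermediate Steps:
B(b) = 2*b**2 (B(b) = b*(2*b) = 2*b**2)
(((9 - 5)/(-56 - 11) + (-19 - 20)/(33 + S))/(-45 + B(-5)))**2 = (((9 - 5)/(-56 - 11) + (-19 - 20)/(33 - 38))/(-45 + 2*(-5)**2))**2 = ((4/(-67) - 39/(-5))/(-45 + 2*25))**2 = ((4*(-1/67) - 39*(-1/5))/(-45 + 50))**2 = ((-4/67 + 39/5)/5)**2 = ((2593/335)*(1/5))**2 = (2593/1675)**2 = 6723649/2805625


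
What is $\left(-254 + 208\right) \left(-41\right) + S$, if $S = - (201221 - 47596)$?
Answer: $-151739$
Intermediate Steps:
$S = -153625$ ($S = - (201221 - 47596) = \left(-1\right) 153625 = -153625$)
$\left(-254 + 208\right) \left(-41\right) + S = \left(-254 + 208\right) \left(-41\right) - 153625 = \left(-46\right) \left(-41\right) - 153625 = 1886 - 153625 = -151739$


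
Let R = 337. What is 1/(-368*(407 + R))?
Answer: -1/273792 ≈ -3.6524e-6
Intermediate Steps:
1/(-368*(407 + R)) = 1/(-368*(407 + 337)) = 1/(-368*744) = 1/(-273792) = -1/273792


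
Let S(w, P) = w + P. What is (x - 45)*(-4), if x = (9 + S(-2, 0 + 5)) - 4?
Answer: 148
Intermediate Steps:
S(w, P) = P + w
x = 8 (x = (9 + ((0 + 5) - 2)) - 4 = (9 + (5 - 2)) - 4 = (9 + 3) - 4 = 12 - 4 = 8)
(x - 45)*(-4) = (8 - 45)*(-4) = -37*(-4) = 148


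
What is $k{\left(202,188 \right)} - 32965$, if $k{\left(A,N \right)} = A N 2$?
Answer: $42987$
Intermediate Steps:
$k{\left(A,N \right)} = 2 A N$
$k{\left(202,188 \right)} - 32965 = 2 \cdot 202 \cdot 188 - 32965 = 75952 - 32965 = 42987$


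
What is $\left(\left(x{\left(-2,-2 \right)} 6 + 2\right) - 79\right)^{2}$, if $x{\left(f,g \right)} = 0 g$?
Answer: $5929$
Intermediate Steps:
$x{\left(f,g \right)} = 0$
$\left(\left(x{\left(-2,-2 \right)} 6 + 2\right) - 79\right)^{2} = \left(\left(0 \cdot 6 + 2\right) - 79\right)^{2} = \left(\left(0 + 2\right) - 79\right)^{2} = \left(2 - 79\right)^{2} = \left(-77\right)^{2} = 5929$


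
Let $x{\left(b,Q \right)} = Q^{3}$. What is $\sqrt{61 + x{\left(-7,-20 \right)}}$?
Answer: $i \sqrt{7939} \approx 89.101 i$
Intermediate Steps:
$\sqrt{61 + x{\left(-7,-20 \right)}} = \sqrt{61 + \left(-20\right)^{3}} = \sqrt{61 - 8000} = \sqrt{-7939} = i \sqrt{7939}$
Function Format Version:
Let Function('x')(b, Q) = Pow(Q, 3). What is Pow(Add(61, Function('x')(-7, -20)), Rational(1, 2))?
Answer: Mul(I, Pow(7939, Rational(1, 2))) ≈ Mul(89.101, I)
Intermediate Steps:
Pow(Add(61, Function('x')(-7, -20)), Rational(1, 2)) = Pow(Add(61, Pow(-20, 3)), Rational(1, 2)) = Pow(Add(61, -8000), Rational(1, 2)) = Pow(-7939, Rational(1, 2)) = Mul(I, Pow(7939, Rational(1, 2)))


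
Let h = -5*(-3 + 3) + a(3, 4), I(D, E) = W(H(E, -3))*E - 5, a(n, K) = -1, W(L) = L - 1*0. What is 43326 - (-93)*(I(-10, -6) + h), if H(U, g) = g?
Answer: 44442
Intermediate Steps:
W(L) = L (W(L) = L + 0 = L)
I(D, E) = -5 - 3*E (I(D, E) = -3*E - 5 = -5 - 3*E)
h = -1 (h = -5*(-3 + 3) - 1 = -5*0 - 1 = 0 - 1 = -1)
43326 - (-93)*(I(-10, -6) + h) = 43326 - (-93)*((-5 - 3*(-6)) - 1) = 43326 - (-93)*((-5 + 18) - 1) = 43326 - (-93)*(13 - 1) = 43326 - (-93)*12 = 43326 - 1*(-1116) = 43326 + 1116 = 44442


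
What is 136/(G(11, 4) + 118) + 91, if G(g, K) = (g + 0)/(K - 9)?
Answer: 53369/579 ≈ 92.174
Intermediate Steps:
G(g, K) = g/(-9 + K)
136/(G(11, 4) + 118) + 91 = 136/(11/(-9 + 4) + 118) + 91 = 136/(11/(-5) + 118) + 91 = 136/(11*(-1/5) + 118) + 91 = 136/(-11/5 + 118) + 91 = 136/(579/5) + 91 = 136*(5/579) + 91 = 680/579 + 91 = 53369/579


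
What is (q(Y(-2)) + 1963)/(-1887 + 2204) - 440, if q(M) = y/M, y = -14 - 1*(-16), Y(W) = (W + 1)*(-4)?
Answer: -275033/634 ≈ -433.81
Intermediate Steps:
Y(W) = -4 - 4*W (Y(W) = (1 + W)*(-4) = -4 - 4*W)
y = 2 (y = -14 + 16 = 2)
q(M) = 2/M
(q(Y(-2)) + 1963)/(-1887 + 2204) - 440 = (2/(-4 - 4*(-2)) + 1963)/(-1887 + 2204) - 440 = (2/(-4 + 8) + 1963)/317 - 440 = (2/4 + 1963)*(1/317) - 440 = (2*(1/4) + 1963)*(1/317) - 440 = (1/2 + 1963)*(1/317) - 440 = (3927/2)*(1/317) - 440 = 3927/634 - 440 = -275033/634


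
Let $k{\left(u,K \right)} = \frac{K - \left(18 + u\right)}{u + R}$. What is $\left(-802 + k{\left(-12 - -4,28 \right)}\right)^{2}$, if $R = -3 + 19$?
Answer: $\frac{10233601}{16} \approx 6.396 \cdot 10^{5}$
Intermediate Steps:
$R = 16$
$k{\left(u,K \right)} = \frac{-18 + K - u}{16 + u}$ ($k{\left(u,K \right)} = \frac{K - \left(18 + u\right)}{u + 16} = \frac{-18 + K - u}{16 + u}$)
$\left(-802 + k{\left(-12 - -4,28 \right)}\right)^{2} = \left(-802 + \frac{-18 + 28 - \left(-12 - -4\right)}{16 - 8}\right)^{2} = \left(-802 + \frac{-18 + 28 - \left(-12 + 4\right)}{16 + \left(-12 + 4\right)}\right)^{2} = \left(-802 + \frac{-18 + 28 - -8}{16 - 8}\right)^{2} = \left(-802 + \frac{-18 + 28 + 8}{8}\right)^{2} = \left(-802 + \frac{1}{8} \cdot 18\right)^{2} = \left(-802 + \frac{9}{4}\right)^{2} = \left(- \frac{3199}{4}\right)^{2} = \frac{10233601}{16}$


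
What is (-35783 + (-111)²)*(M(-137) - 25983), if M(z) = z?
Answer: 612827440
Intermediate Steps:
(-35783 + (-111)²)*(M(-137) - 25983) = (-35783 + (-111)²)*(-137 - 25983) = (-35783 + 12321)*(-26120) = -23462*(-26120) = 612827440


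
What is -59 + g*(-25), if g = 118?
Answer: -3009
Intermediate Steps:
-59 + g*(-25) = -59 + 118*(-25) = -59 - 2950 = -3009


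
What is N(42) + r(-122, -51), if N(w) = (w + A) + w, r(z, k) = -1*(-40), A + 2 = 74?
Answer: 196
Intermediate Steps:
A = 72 (A = -2 + 74 = 72)
r(z, k) = 40
N(w) = 72 + 2*w (N(w) = (w + 72) + w = (72 + w) + w = 72 + 2*w)
N(42) + r(-122, -51) = (72 + 2*42) + 40 = (72 + 84) + 40 = 156 + 40 = 196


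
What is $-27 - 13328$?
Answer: $-13355$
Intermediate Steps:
$-27 - 13328 = -13355$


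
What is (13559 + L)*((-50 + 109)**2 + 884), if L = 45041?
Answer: 255789000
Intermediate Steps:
(13559 + L)*((-50 + 109)**2 + 884) = (13559 + 45041)*((-50 + 109)**2 + 884) = 58600*(59**2 + 884) = 58600*(3481 + 884) = 58600*4365 = 255789000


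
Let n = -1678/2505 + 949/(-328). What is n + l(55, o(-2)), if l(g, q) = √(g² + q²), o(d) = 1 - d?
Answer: -2927629/821640 + √3034 ≈ 51.519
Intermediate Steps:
n = -2927629/821640 (n = -1678*1/2505 + 949*(-1/328) = -1678/2505 - 949/328 = -2927629/821640 ≈ -3.5632)
n + l(55, o(-2)) = -2927629/821640 + √(55² + (1 - 1*(-2))²) = -2927629/821640 + √(3025 + (1 + 2)²) = -2927629/821640 + √(3025 + 3²) = -2927629/821640 + √(3025 + 9) = -2927629/821640 + √3034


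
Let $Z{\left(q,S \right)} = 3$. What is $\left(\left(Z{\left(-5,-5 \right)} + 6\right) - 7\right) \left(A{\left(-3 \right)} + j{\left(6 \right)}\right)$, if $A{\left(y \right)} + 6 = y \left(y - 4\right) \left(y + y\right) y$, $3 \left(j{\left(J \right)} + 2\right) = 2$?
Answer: $\frac{2224}{3} \approx 741.33$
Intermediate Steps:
$j{\left(J \right)} = - \frac{4}{3}$ ($j{\left(J \right)} = -2 + \frac{1}{3} \cdot 2 = -2 + \frac{2}{3} = - \frac{4}{3}$)
$A{\left(y \right)} = -6 + 2 y^{3} \left(-4 + y\right)$ ($A{\left(y \right)} = -6 + y \left(y - 4\right) \left(y + y\right) y = -6 + y \left(-4 + y\right) 2 y y = -6 + 2 y^{2} \left(-4 + y\right) y = -6 + 2 y^{3} \left(-4 + y\right)$)
$\left(\left(Z{\left(-5,-5 \right)} + 6\right) - 7\right) \left(A{\left(-3 \right)} + j{\left(6 \right)}\right) = \left(\left(3 + 6\right) - 7\right) \left(\left(-6 - 8 \left(-3\right)^{3} + 2 \left(-3\right)^{4}\right) - \frac{4}{3}\right) = \left(9 - 7\right) \left(\left(-6 - -216 + 2 \cdot 81\right) - \frac{4}{3}\right) = 2 \left(\left(-6 + 216 + 162\right) - \frac{4}{3}\right) = 2 \left(372 - \frac{4}{3}\right) = 2 \cdot \frac{1112}{3} = \frac{2224}{3}$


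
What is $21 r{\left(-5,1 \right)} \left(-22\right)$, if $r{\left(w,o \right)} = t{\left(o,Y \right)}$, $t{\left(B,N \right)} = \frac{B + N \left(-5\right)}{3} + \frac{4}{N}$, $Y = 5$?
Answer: $\frac{16632}{5} \approx 3326.4$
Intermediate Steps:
$t{\left(B,N \right)} = \frac{4}{N} - \frac{5 N}{3} + \frac{B}{3}$ ($t{\left(B,N \right)} = \left(B - 5 N\right) \frac{1}{3} + \frac{4}{N} = \left(- \frac{5 N}{3} + \frac{B}{3}\right) + \frac{4}{N} = \frac{4}{N} - \frac{5 N}{3} + \frac{B}{3}$)
$r{\left(w,o \right)} = - \frac{113}{15} + \frac{o}{3}$ ($r{\left(w,o \right)} = \frac{12 + 5 \left(o - 25\right)}{3 \cdot 5} = \frac{1}{3} \cdot \frac{1}{5} \left(12 + 5 \left(o - 25\right)\right) = \frac{1}{3} \cdot \frac{1}{5} \left(12 + 5 \left(-25 + o\right)\right) = \frac{1}{3} \cdot \frac{1}{5} \left(12 + \left(-125 + 5 o\right)\right) = \frac{1}{3} \cdot \frac{1}{5} \left(-113 + 5 o\right) = - \frac{113}{15} + \frac{o}{3}$)
$21 r{\left(-5,1 \right)} \left(-22\right) = 21 \left(- \frac{113}{15} + \frac{1}{3} \cdot 1\right) \left(-22\right) = 21 \left(- \frac{113}{15} + \frac{1}{3}\right) \left(-22\right) = 21 \left(- \frac{36}{5}\right) \left(-22\right) = \left(- \frac{756}{5}\right) \left(-22\right) = \frac{16632}{5}$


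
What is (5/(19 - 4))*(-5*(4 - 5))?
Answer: 5/3 ≈ 1.6667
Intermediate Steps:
(5/(19 - 4))*(-5*(4 - 5)) = (5/15)*(-5*(-1)) = (5*(1/15))*5 = (⅓)*5 = 5/3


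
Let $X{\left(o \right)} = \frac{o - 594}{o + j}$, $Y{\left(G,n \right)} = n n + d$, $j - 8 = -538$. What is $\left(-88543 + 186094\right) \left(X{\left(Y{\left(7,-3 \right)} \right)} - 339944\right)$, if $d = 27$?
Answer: $- \frac{8190956437839}{247} \approx -3.3162 \cdot 10^{10}$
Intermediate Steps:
$j = -530$ ($j = 8 - 538 = -530$)
$Y{\left(G,n \right)} = 27 + n^{2}$ ($Y{\left(G,n \right)} = n n + 27 = n^{2} + 27 = 27 + n^{2}$)
$X{\left(o \right)} = \frac{-594 + o}{-530 + o}$ ($X{\left(o \right)} = \frac{o - 594}{o - 530} = \frac{-594 + o}{-530 + o}$)
$\left(-88543 + 186094\right) \left(X{\left(Y{\left(7,-3 \right)} \right)} - 339944\right) = \left(-88543 + 186094\right) \left(\frac{-594 + \left(27 + \left(-3\right)^{2}\right)}{-530 + \left(27 + \left(-3\right)^{2}\right)} - 339944\right) = 97551 \left(\frac{-594 + \left(27 + 9\right)}{-530 + \left(27 + 9\right)} - 339944\right) = 97551 \left(\frac{-594 + 36}{-530 + 36} - 339944\right) = 97551 \left(\frac{1}{-494} \left(-558\right) - 339944\right) = 97551 \left(\left(- \frac{1}{494}\right) \left(-558\right) - 339944\right) = 97551 \left(\frac{279}{247} - 339944\right) = 97551 \left(- \frac{83965889}{247}\right) = - \frac{8190956437839}{247}$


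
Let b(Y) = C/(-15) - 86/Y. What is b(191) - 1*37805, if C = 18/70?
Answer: -1263647748/33425 ≈ -37805.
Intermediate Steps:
C = 9/35 (C = 18*(1/70) = 9/35 ≈ 0.25714)
b(Y) = -3/175 - 86/Y (b(Y) = (9/35)/(-15) - 86/Y = (9/35)*(-1/15) - 86/Y = -3/175 - 86/Y)
b(191) - 1*37805 = (-3/175 - 86/191) - 1*37805 = (-3/175 - 86*1/191) - 37805 = (-3/175 - 86/191) - 37805 = -15623/33425 - 37805 = -1263647748/33425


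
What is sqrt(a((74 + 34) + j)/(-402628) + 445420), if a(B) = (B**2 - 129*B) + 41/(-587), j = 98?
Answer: sqrt(6220049400269726249053)/118171318 ≈ 667.40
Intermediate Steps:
a(B) = -41/587 + B**2 - 129*B (a(B) = (B**2 - 129*B) + 41*(-1/587) = (B**2 - 129*B) - 41/587 = -41/587 + B**2 - 129*B)
sqrt(a((74 + 34) + j)/(-402628) + 445420) = sqrt((-41/587 + ((74 + 34) + 98)**2 - 129*((74 + 34) + 98))/(-402628) + 445420) = sqrt((-41/587 + (108 + 98)**2 - 129*(108 + 98))*(-1/402628) + 445420) = sqrt((-41/587 + 206**2 - 129*206)*(-1/402628) + 445420) = sqrt((-41/587 + 42436 - 26574)*(-1/402628) + 445420) = sqrt((9310953/587)*(-1/402628) + 445420) = sqrt(-9310953/236342636 + 445420) = sqrt(105271727616167/236342636) = sqrt(6220049400269726249053)/118171318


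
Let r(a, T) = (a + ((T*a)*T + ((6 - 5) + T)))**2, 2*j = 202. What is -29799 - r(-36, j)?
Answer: -134813838699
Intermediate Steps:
j = 101 (j = (1/2)*202 = 101)
r(a, T) = (1 + T + a + a*T**2)**2 (r(a, T) = (a + (a*T**2 + (1 + T)))**2 = (a + (1 + T + a*T**2))**2 = (1 + T + a + a*T**2)**2)
-29799 - r(-36, j) = -29799 - (1 + 101 - 36 - 36*101**2)**2 = -29799 - (1 + 101 - 36 - 36*10201)**2 = -29799 - (1 + 101 - 36 - 367236)**2 = -29799 - 1*(-367170)**2 = -29799 - 1*134813808900 = -29799 - 134813808900 = -134813838699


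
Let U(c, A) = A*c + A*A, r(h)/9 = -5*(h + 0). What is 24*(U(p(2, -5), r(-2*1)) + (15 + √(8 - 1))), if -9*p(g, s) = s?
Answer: 195960 + 24*√7 ≈ 1.9602e+5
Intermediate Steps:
p(g, s) = -s/9
r(h) = -45*h (r(h) = 9*(-5*(h + 0)) = 9*(-5*h) = -45*h)
U(c, A) = A² + A*c (U(c, A) = A*c + A² = A² + A*c)
24*(U(p(2, -5), r(-2*1)) + (15 + √(8 - 1))) = 24*((-(-90))*(-(-90) - ⅑*(-5)) + (15 + √(8 - 1))) = 24*((-45*(-2))*(-45*(-2) + 5/9) + (15 + √7)) = 24*(90*(90 + 5/9) + (15 + √7)) = 24*(90*(815/9) + (15 + √7)) = 24*(8150 + (15 + √7)) = 24*(8165 + √7) = 195960 + 24*√7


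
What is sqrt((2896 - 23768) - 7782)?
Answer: I*sqrt(28654) ≈ 169.27*I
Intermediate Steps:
sqrt((2896 - 23768) - 7782) = sqrt(-20872 - 7782) = sqrt(-28654) = I*sqrt(28654)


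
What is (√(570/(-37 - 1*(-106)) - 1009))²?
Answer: -23017/23 ≈ -1000.7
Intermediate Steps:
(√(570/(-37 - 1*(-106)) - 1009))² = (√(570/(-37 + 106) - 1009))² = (√(570/69 - 1009))² = (√(570*(1/69) - 1009))² = (√(190/23 - 1009))² = (√(-23017/23))² = (I*√529391/23)² = -23017/23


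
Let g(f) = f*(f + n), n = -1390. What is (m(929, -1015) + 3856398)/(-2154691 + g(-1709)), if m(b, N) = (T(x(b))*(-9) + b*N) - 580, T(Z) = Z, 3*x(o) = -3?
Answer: 728223/785375 ≈ 0.92723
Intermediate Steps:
g(f) = f*(-1390 + f) (g(f) = f*(f - 1390) = f*(-1390 + f))
x(o) = -1 (x(o) = (1/3)*(-3) = -1)
m(b, N) = -571 + N*b (m(b, N) = (-1*(-9) + b*N) - 580 = (9 + N*b) - 580 = -571 + N*b)
(m(929, -1015) + 3856398)/(-2154691 + g(-1709)) = ((-571 - 1015*929) + 3856398)/(-2154691 - 1709*(-1390 - 1709)) = ((-571 - 942935) + 3856398)/(-2154691 - 1709*(-3099)) = (-943506 + 3856398)/(-2154691 + 5296191) = 2912892/3141500 = 2912892*(1/3141500) = 728223/785375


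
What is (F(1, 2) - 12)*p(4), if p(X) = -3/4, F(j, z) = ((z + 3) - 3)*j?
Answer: 15/2 ≈ 7.5000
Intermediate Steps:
F(j, z) = j*z (F(j, z) = ((3 + z) - 3)*j = z*j = j*z)
p(X) = -¾ (p(X) = -3*¼ = -¾)
(F(1, 2) - 12)*p(4) = (1*2 - 12)*(-¾) = (2 - 12)*(-¾) = -10*(-¾) = 15/2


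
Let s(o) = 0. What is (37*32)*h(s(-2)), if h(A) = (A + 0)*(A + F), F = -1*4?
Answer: 0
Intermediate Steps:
F = -4
h(A) = A*(-4 + A) (h(A) = (A + 0)*(A - 4) = A*(-4 + A))
(37*32)*h(s(-2)) = (37*32)*(0*(-4 + 0)) = 1184*(0*(-4)) = 1184*0 = 0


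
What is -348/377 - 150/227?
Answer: -4674/2951 ≈ -1.5839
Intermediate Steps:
-348/377 - 150/227 = -348*1/377 - 150*1/227 = -12/13 - 150/227 = -4674/2951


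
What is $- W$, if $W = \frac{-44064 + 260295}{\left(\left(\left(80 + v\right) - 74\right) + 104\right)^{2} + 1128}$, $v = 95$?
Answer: $- \frac{216231}{43153} \approx -5.0108$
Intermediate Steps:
$W = \frac{216231}{43153}$ ($W = \frac{-44064 + 260295}{\left(\left(\left(80 + 95\right) - 74\right) + 104\right)^{2} + 1128} = \frac{216231}{\left(\left(175 - 74\right) + 104\right)^{2} + 1128} = \frac{216231}{\left(101 + 104\right)^{2} + 1128} = \frac{216231}{205^{2} + 1128} = \frac{216231}{42025 + 1128} = \frac{216231}{43153} \approx 5.0108$)
$- W = \left(-1\right) \frac{216231}{43153} = - \frac{216231}{43153}$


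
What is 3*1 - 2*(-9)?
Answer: 21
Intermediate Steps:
3*1 - 2*(-9) = 3 + 18 = 21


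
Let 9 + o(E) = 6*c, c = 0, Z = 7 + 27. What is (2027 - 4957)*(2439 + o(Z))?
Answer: -7119900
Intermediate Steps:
Z = 34
o(E) = -9 (o(E) = -9 + 6*0 = -9 + 0 = -9)
(2027 - 4957)*(2439 + o(Z)) = (2027 - 4957)*(2439 - 9) = -2930*2430 = -7119900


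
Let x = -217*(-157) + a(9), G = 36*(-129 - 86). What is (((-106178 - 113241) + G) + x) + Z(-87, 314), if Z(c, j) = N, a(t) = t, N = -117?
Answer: -193198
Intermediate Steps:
Z(c, j) = -117
G = -7740 (G = 36*(-215) = -7740)
x = 34078 (x = -217*(-157) + 9 = 34069 + 9 = 34078)
(((-106178 - 113241) + G) + x) + Z(-87, 314) = (((-106178 - 113241) - 7740) + 34078) - 117 = ((-219419 - 7740) + 34078) - 117 = (-227159 + 34078) - 117 = -193081 - 117 = -193198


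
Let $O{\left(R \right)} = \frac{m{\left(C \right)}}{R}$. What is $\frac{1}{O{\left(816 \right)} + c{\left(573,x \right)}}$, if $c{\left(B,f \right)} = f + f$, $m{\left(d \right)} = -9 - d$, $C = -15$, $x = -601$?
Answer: $- \frac{136}{163471} \approx -0.00083195$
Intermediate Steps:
$O{\left(R \right)} = \frac{6}{R}$ ($O{\left(R \right)} = \frac{-9 - -15}{R} = \frac{-9 + 15}{R} = \frac{6}{R}$)
$c{\left(B,f \right)} = 2 f$
$\frac{1}{O{\left(816 \right)} + c{\left(573,x \right)}} = \frac{1}{\frac{6}{816} + 2 \left(-601\right)} = \frac{1}{6 \cdot \frac{1}{816} - 1202} = \frac{1}{\frac{1}{136} - 1202} = \frac{1}{- \frac{163471}{136}} = - \frac{136}{163471}$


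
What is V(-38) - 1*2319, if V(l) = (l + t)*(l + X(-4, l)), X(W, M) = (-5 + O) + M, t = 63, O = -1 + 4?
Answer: -4269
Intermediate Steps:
O = 3
X(W, M) = -2 + M (X(W, M) = (-5 + 3) + M = -2 + M)
V(l) = (-2 + 2*l)*(63 + l) (V(l) = (l + 63)*(l + (-2 + l)) = (63 + l)*(-2 + 2*l) = (-2 + 2*l)*(63 + l))
V(-38) - 1*2319 = (-126 + 2*(-38)² + 124*(-38)) - 1*2319 = (-126 + 2*1444 - 4712) - 2319 = (-126 + 2888 - 4712) - 2319 = -1950 - 2319 = -4269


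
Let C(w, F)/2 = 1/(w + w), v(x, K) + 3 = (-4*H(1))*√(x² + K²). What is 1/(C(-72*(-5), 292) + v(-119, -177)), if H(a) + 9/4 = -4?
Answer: 388440/3684688835759 + 3240000*√45490/3684688835759 ≈ 0.00018765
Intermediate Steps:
H(a) = -25/4 (H(a) = -9/4 - 4 = -25/4)
v(x, K) = -3 + 25*√(K² + x²) (v(x, K) = -3 + (-4*(-25/4))*√(x² + K²) = -3 + 25*√(K² + x²))
C(w, F) = 1/w (C(w, F) = 2/(w + w) = 2/((2*w)) = 2*(1/(2*w)) = 1/w)
1/(C(-72*(-5), 292) + v(-119, -177)) = 1/(1/(-72*(-5)) + (-3 + 25*√((-177)² + (-119)²))) = 1/(1/360 + (-3 + 25*√(31329 + 14161))) = 1/(1/360 + (-3 + 25*√45490)) = 1/(-1079/360 + 25*√45490)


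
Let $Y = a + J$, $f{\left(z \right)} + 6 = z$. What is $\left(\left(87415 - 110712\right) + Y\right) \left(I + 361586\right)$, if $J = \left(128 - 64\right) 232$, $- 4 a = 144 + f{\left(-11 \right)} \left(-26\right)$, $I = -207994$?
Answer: $-1320200036$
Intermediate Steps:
$f{\left(z \right)} = -6 + z$
$a = - \frac{293}{2}$ ($a = - \frac{144 + \left(-6 - 11\right) \left(-26\right)}{4} = - \frac{144 - -442}{4} = - \frac{144 + 442}{4} = \left(- \frac{1}{4}\right) 586 = - \frac{293}{2} \approx -146.5$)
$J = 14848$ ($J = 64 \cdot 232 = 14848$)
$Y = \frac{29403}{2}$ ($Y = - \frac{293}{2} + 14848 = \frac{29403}{2} \approx 14702.0$)
$\left(\left(87415 - 110712\right) + Y\right) \left(I + 361586\right) = \left(\left(87415 - 110712\right) + \frac{29403}{2}\right) \left(-207994 + 361586\right) = \left(\left(87415 - 110712\right) + \frac{29403}{2}\right) 153592 = \left(-23297 + \frac{29403}{2}\right) 153592 = \left(- \frac{17191}{2}\right) 153592 = -1320200036$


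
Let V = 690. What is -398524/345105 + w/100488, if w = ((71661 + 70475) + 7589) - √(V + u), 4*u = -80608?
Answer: 73106707/218106360 - I*√19462/100488 ≈ 0.33519 - 0.0013883*I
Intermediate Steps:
u = -20152 (u = (¼)*(-80608) = -20152)
w = 149725 - I*√19462 (w = ((71661 + 70475) + 7589) - √(690 - 20152) = (142136 + 7589) - √(-19462) = 149725 - I*√19462 ≈ 1.4973e+5 - 139.51*I)
-398524/345105 + w/100488 = -398524/345105 + (149725 - I*√19462)/100488 = -398524*1/345105 + (149725 - I*√19462)*(1/100488) = -398524/345105 + (2825/1896 - I*√19462/100488) = 73106707/218106360 - I*√19462/100488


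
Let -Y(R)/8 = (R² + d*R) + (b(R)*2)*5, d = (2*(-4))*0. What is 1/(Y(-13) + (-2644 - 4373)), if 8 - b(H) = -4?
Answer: -1/9329 ≈ -0.00010719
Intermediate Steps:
b(H) = 12 (b(H) = 8 - 1*(-4) = 8 + 4 = 12)
d = 0 (d = -8*0 = 0)
Y(R) = -960 - 8*R² (Y(R) = -8*((R² + 0*R) + (12*2)*5) = -8*((R² + 0) + 24*5) = -8*(R² + 120) = -8*(120 + R²) = -960 - 8*R²)
1/(Y(-13) + (-2644 - 4373)) = 1/((-960 - 8*(-13)²) + (-2644 - 4373)) = 1/((-960 - 8*169) - 7017) = 1/((-960 - 1352) - 7017) = 1/(-2312 - 7017) = 1/(-9329) = -1/9329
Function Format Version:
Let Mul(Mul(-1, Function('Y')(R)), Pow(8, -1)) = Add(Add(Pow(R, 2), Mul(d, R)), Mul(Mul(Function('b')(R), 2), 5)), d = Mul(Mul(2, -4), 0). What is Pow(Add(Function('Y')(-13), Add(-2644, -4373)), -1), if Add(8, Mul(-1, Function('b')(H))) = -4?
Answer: Rational(-1, 9329) ≈ -0.00010719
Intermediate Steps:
Function('b')(H) = 12 (Function('b')(H) = Add(8, Mul(-1, -4)) = Add(8, 4) = 12)
d = 0 (d = Mul(-8, 0) = 0)
Function('Y')(R) = Add(-960, Mul(-8, Pow(R, 2))) (Function('Y')(R) = Mul(-8, Add(Add(Pow(R, 2), Mul(0, R)), Mul(Mul(12, 2), 5))) = Mul(-8, Add(Add(Pow(R, 2), 0), Mul(24, 5))) = Mul(-8, Add(Pow(R, 2), 120)) = Mul(-8, Add(120, Pow(R, 2))) = Add(-960, Mul(-8, Pow(R, 2))))
Pow(Add(Function('Y')(-13), Add(-2644, -4373)), -1) = Pow(Add(Add(-960, Mul(-8, Pow(-13, 2))), Add(-2644, -4373)), -1) = Pow(Add(Add(-960, Mul(-8, 169)), -7017), -1) = Pow(Add(Add(-960, -1352), -7017), -1) = Pow(Add(-2312, -7017), -1) = Pow(-9329, -1) = Rational(-1, 9329)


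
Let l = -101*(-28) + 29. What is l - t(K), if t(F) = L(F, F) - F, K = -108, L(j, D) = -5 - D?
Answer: 2646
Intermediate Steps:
l = 2857 (l = 2828 + 29 = 2857)
t(F) = -5 - 2*F (t(F) = (-5 - F) - F = -5 - 2*F)
l - t(K) = 2857 - (-5 - 2*(-108)) = 2857 - (-5 + 216) = 2857 - 1*211 = 2857 - 211 = 2646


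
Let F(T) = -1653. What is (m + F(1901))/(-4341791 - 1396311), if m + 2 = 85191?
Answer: -41768/2869051 ≈ -0.014558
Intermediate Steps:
m = 85189 (m = -2 + 85191 = 85189)
(m + F(1901))/(-4341791 - 1396311) = (85189 - 1653)/(-4341791 - 1396311) = 83536/(-5738102) = 83536*(-1/5738102) = -41768/2869051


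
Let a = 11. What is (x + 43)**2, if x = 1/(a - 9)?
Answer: 7569/4 ≈ 1892.3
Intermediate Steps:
x = 1/2 (x = 1/(11 - 9) = 1/2 ≈ 0.50000)
(x + 43)**2 = (1/2 + 43)**2 = (87/2)**2 = 7569/4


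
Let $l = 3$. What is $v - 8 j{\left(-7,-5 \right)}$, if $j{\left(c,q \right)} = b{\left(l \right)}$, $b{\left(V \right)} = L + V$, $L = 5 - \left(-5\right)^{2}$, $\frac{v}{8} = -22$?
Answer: $-40$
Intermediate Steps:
$v = -176$ ($v = 8 \left(-22\right) = -176$)
$L = -20$ ($L = 5 - 25 = -20$)
$b{\left(V \right)} = -20 + V$
$j{\left(c,q \right)} = -17$ ($j{\left(c,q \right)} = -20 + 3 = -17$)
$v - 8 j{\left(-7,-5 \right)} = -176 - -136 = -176 + 136 = -40$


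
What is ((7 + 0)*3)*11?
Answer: 231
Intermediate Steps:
((7 + 0)*3)*11 = (7*3)*11 = 21*11 = 231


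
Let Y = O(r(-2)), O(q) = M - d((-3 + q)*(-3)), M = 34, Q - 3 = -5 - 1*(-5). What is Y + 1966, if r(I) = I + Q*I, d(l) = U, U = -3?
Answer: 2003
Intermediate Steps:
Q = 3 (Q = 3 + (-5 - 1*(-5)) = 3 + (-5 + 5) = 3 + 0 = 3)
d(l) = -3
r(I) = 4*I (r(I) = I + 3*I = 4*I)
O(q) = 37 (O(q) = 34 - 1*(-3) = 34 + 3 = 37)
Y = 37
Y + 1966 = 37 + 1966 = 2003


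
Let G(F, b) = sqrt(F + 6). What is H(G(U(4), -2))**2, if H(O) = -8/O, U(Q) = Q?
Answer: 32/5 ≈ 6.4000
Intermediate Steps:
G(F, b) = sqrt(6 + F)
H(G(U(4), -2))**2 = (-8/sqrt(6 + 4))**2 = (-8*sqrt(10)/10)**2 = (-4*sqrt(10)/5)**2 = 32/5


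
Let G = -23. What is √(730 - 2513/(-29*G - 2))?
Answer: √6554145/95 ≈ 26.948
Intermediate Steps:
√(730 - 2513/(-29*G - 2)) = √(730 - 2513/(-29*(-23) - 2)) = √(730 - 2513/(667 - 2)) = √(730 - 2513/665) = √(730 - 2513*1/665) = √(730 - 359/95) = √(68991/95) = √6554145/95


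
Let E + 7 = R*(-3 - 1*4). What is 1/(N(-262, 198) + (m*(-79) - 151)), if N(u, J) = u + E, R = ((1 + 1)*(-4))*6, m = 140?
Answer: -1/11144 ≈ -8.9734e-5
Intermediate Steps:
R = -48 (R = (2*(-4))*6 = -8*6 = -48)
E = 329 (E = -7 - 48*(-3 - 1*4) = -7 - 48*(-3 - 4) = -7 - 48*(-7) = -7 + 336 = 329)
N(u, J) = 329 + u (N(u, J) = u + 329 = 329 + u)
1/(N(-262, 198) + (m*(-79) - 151)) = 1/((329 - 262) + (140*(-79) - 151)) = 1/(67 + (-11060 - 151)) = 1/(67 - 11211) = 1/(-11144) = -1/11144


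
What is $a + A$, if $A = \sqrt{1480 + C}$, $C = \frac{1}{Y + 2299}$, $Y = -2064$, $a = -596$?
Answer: $-596 + \frac{\sqrt{81733235}}{235} \approx -557.53$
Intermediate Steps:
$C = \frac{1}{235}$ ($C = \frac{1}{-2064 + 2299} = \frac{1}{235} \approx 0.0042553$)
$A = \frac{\sqrt{81733235}}{235}$ ($A = \sqrt{1480 + \frac{1}{235}} = \sqrt{\frac{347801}{235}} = \frac{\sqrt{81733235}}{235} \approx 38.471$)
$a + A = -596 + \frac{\sqrt{81733235}}{235}$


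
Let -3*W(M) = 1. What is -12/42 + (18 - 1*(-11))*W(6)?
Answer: -209/21 ≈ -9.9524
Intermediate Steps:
W(M) = -1/3 (W(M) = -1/3*1 = -1/3)
-12/42 + (18 - 1*(-11))*W(6) = -12/42 + (18 - 1*(-11))*(-1/3) = -12*1/42 + (18 + 11)*(-1/3) = -2/7 + 29*(-1/3) = -2/7 - 29/3 = -209/21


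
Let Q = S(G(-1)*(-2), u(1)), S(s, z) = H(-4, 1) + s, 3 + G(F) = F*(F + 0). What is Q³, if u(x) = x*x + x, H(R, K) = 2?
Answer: 216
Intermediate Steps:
u(x) = x + x² (u(x) = x² + x = x + x²)
G(F) = -3 + F² (G(F) = -3 + F*(F + 0) = -3 + F*F = -3 + F²)
S(s, z) = 2 + s
Q = 6 (Q = 2 + (-3 + (-1)²)*(-2) = 2 + (-3 + 1)*(-2) = 2 - 2*(-2) = 2 + 4 = 6)
Q³ = 6³ = 216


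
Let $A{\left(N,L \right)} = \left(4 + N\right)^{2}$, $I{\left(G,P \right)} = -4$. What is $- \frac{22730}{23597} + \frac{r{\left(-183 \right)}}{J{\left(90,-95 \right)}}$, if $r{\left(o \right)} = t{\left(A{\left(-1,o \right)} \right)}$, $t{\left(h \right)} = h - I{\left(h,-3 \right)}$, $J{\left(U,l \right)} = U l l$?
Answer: $- \frac{18462135739}{19166663250} \approx -0.96324$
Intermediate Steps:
$J{\left(U,l \right)} = U l^{2}$
$t{\left(h \right)} = 4 + h$ ($t{\left(h \right)} = h - -4 = h + 4 = 4 + h$)
$r{\left(o \right)} = 13$ ($r{\left(o \right)} = 4 + \left(4 - 1\right)^{2} = 4 + 3^{2} = 4 + 9 = 13$)
$- \frac{22730}{23597} + \frac{r{\left(-183 \right)}}{J{\left(90,-95 \right)}} = - \frac{22730}{23597} + \frac{13}{90 \left(-95\right)^{2}} = \left(-22730\right) \frac{1}{23597} + \frac{13}{90 \cdot 9025} = - \frac{22730}{23597} + \frac{13}{812250} = - \frac{18462135739}{19166663250}$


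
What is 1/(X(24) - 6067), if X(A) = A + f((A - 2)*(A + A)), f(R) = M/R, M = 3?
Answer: -352/2127135 ≈ -0.00016548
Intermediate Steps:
f(R) = 3/R
X(A) = A + 3/(2*A*(-2 + A)) (X(A) = A + 3/(((A - 2)*(A + A))) = A + 3/(((-2 + A)*(2*A))) = A + 3/((2*A*(-2 + A))) = A + 3*(1/(2*A*(-2 + A))) = A + 3/(2*A*(-2 + A)))
1/(X(24) - 6067) = 1/((1/2)*(3 + 2*24**2*(-2 + 24))/(24*(-2 + 24)) - 6067) = 1/((1/2)*(1/24)*(3 + 2*576*22)/22 - 6067) = 1/((1/2)*(1/24)*(1/22)*(3 + 25344) - 6067) = 1/((1/2)*(1/24)*(1/22)*25347 - 6067) = 1/(8449/352 - 6067) = 1/(-2127135/352) = -352/2127135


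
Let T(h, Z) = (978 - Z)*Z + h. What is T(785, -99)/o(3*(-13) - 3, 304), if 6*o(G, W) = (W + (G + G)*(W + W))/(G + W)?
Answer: 20797167/6346 ≈ 3277.2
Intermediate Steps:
T(h, Z) = h + Z*(978 - Z) (T(h, Z) = Z*(978 - Z) + h = h + Z*(978 - Z))
o(G, W) = (W + 4*G*W)/(6*(G + W)) (o(G, W) = ((W + (G + G)*(W + W))/(G + W))/6 = ((W + (2*G)*(2*W))/(G + W))/6 = ((W + 4*G*W)/(G + W))/6 = (W + 4*G*W)/(6*(G + W)))
T(785, -99)/o(3*(-13) - 3, 304) = (785 - 1*(-99)² + 978*(-99))/(((⅙)*304*(1 + 4*(3*(-13) - 3))/((3*(-13) - 3) + 304))) = (785 - 1*9801 - 96822)/(((⅙)*304*(1 + 4*(-39 - 3))/((-39 - 3) + 304))) = (785 - 9801 - 96822)/(((⅙)*304*(1 + 4*(-42))/(-42 + 304))) = -105838*393/(76*(1 - 168)) = -105838/((⅙)*304*(1/262)*(-167)) = -105838/(-12692/393) = -105838*(-393/12692) = 20797167/6346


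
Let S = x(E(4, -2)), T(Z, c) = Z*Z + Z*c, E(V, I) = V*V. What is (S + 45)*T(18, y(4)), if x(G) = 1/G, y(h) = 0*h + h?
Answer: 71379/4 ≈ 17845.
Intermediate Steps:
y(h) = h (y(h) = 0 + h = h)
E(V, I) = V²
T(Z, c) = Z² + Z*c
S = 1/16 (S = 1/(4²) = 1/16 ≈ 0.062500)
(S + 45)*T(18, y(4)) = (1/16 + 45)*(18*(18 + 4)) = 721*(18*22)/16 = (721/16)*396 = 71379/4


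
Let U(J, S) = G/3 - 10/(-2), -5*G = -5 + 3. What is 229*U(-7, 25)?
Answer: 17633/15 ≈ 1175.5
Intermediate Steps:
G = 2/5 (G = -(-5 + 3)/5 = -1/5*(-2) = 2/5 ≈ 0.40000)
U(J, S) = 77/15 (U(J, S) = (2/5)/3 - 10/(-2) = (2/5)*(1/3) - 10*(-1/2) = 2/15 + 5 = 77/15)
229*U(-7, 25) = 229*(77/15) = 17633/15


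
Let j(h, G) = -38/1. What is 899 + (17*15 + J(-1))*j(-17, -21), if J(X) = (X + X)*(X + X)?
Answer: -8943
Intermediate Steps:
j(h, G) = -38 (j(h, G) = -38*1 = -38)
J(X) = 4*X**2 (J(X) = (2*X)*(2*X) = 4*X**2)
899 + (17*15 + J(-1))*j(-17, -21) = 899 + (17*15 + 4*(-1)**2)*(-38) = 899 + (255 + 4*1)*(-38) = 899 + (255 + 4)*(-38) = 899 + 259*(-38) = 899 - 9842 = -8943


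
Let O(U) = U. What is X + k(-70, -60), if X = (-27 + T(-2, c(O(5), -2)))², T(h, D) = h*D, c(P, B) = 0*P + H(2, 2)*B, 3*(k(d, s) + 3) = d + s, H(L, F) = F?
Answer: 944/3 ≈ 314.67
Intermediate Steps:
k(d, s) = -3 + d/3 + s/3 (k(d, s) = -3 + (d + s)/3 = -3 + (d/3 + s/3) = -3 + d/3 + s/3)
c(P, B) = 2*B (c(P, B) = 0*P + 2*B = 0 + 2*B = 2*B)
T(h, D) = D*h
X = 361 (X = (-27 + (2*(-2))*(-2))² = (-27 - 4*(-2))² = (-27 + 8)² = (-19)² = 361)
X + k(-70, -60) = 361 + (-3 + (⅓)*(-70) + (⅓)*(-60)) = 361 + (-3 - 70/3 - 20) = 361 - 139/3 = 944/3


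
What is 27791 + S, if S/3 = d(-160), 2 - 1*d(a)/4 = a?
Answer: 29735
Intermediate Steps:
d(a) = 8 - 4*a
S = 1944 (S = 3*(8 - 4*(-160)) = 3*(8 + 640) = 3*648 = 1944)
27791 + S = 27791 + 1944 = 29735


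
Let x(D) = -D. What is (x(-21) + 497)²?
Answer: 268324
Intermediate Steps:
(x(-21) + 497)² = (-1*(-21) + 497)² = (21 + 497)² = 518² = 268324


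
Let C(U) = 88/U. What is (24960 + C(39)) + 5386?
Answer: 1183582/39 ≈ 30348.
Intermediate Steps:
(24960 + C(39)) + 5386 = (24960 + 88/39) + 5386 = 973528/39 + 5386 = 1183582/39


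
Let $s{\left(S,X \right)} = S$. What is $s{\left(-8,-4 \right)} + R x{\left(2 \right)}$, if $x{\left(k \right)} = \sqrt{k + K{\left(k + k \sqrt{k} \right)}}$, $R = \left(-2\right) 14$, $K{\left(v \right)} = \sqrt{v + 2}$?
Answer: $-8 - 28 \sqrt{2 + \sqrt{2} \sqrt{2 + \sqrt{2}}} \approx -68.139$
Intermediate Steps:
$K{\left(v \right)} = \sqrt{2 + v}$
$R = -28$
$x{\left(k \right)} = \sqrt{k + \sqrt{2 + k + k^{\frac{3}{2}}}}$ ($x{\left(k \right)} = \sqrt{k + \sqrt{2 + \left(k + k \sqrt{k}\right)}} = \sqrt{k + \sqrt{2 + \left(k + k^{\frac{3}{2}}\right)}} = \sqrt{k + \sqrt{2 + k + k^{\frac{3}{2}}}}$)
$s{\left(-8,-4 \right)} + R x{\left(2 \right)} = -8 - 28 \sqrt{2 + \sqrt{2 + 2 + 2^{\frac{3}{2}}}} = -8 - 28 \sqrt{2 + \sqrt{2 + 2 + 2 \sqrt{2}}} = -8 - 28 \sqrt{2 + \sqrt{4 + 2 \sqrt{2}}}$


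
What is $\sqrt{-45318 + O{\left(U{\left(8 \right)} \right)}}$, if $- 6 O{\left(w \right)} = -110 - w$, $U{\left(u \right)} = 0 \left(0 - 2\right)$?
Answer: $\frac{i \sqrt{407697}}{3} \approx 212.84 i$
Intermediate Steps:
$U{\left(u \right)} = 0$ ($U{\left(u \right)} = 0 \left(-2\right) = 0$)
$O{\left(w \right)} = \frac{55}{3} + \frac{w}{6}$ ($O{\left(w \right)} = - \frac{-110 - w}{6} = \frac{55}{3} + \frac{w}{6}$)
$\sqrt{-45318 + O{\left(U{\left(8 \right)} \right)}} = \sqrt{-45318 + \left(\frac{55}{3} + \frac{1}{6} \cdot 0\right)} = \sqrt{-45318 + \left(\frac{55}{3} + 0\right)} = \sqrt{-45318 + \frac{55}{3}} = \sqrt{- \frac{135899}{3}} = \frac{i \sqrt{407697}}{3}$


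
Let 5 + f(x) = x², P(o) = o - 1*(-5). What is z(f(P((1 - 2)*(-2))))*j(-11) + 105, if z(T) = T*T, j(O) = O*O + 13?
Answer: 259529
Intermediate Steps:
P(o) = 5 + o (P(o) = o + 5 = 5 + o)
j(O) = 13 + O² (j(O) = O² + 13 = 13 + O²)
f(x) = -5 + x²
z(T) = T²
z(f(P((1 - 2)*(-2))))*j(-11) + 105 = (-5 + (5 + (1 - 2)*(-2))²)²*(13 + (-11)²) + 105 = (-5 + (5 - 1*(-2))²)²*(13 + 121) + 105 = (-5 + (5 + 2)²)²*134 + 105 = (-5 + 7²)²*134 + 105 = (-5 + 49)²*134 + 105 = 44²*134 + 105 = 1936*134 + 105 = 259424 + 105 = 259529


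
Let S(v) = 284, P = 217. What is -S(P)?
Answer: -284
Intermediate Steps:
-S(P) = -1*284 = -284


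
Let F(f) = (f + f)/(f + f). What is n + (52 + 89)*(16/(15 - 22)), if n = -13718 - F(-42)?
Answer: -98289/7 ≈ -14041.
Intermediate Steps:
F(f) = 1 (F(f) = (2*f)/((2*f)) = (2*f)*(1/(2*f)) = 1)
n = -13719 (n = -13718 - 1*1 = -13718 - 1 = -13719)
n + (52 + 89)*(16/(15 - 22)) = -13719 + (52 + 89)*(16/(15 - 22)) = -13719 + 141*(16/(-7)) = -13719 + 141*(16*(-1/7)) = -13719 + 141*(-16/7) = -13719 - 2256/7 = -98289/7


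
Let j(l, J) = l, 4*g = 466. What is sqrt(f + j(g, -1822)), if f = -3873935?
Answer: I*sqrt(15495274)/2 ≈ 1968.2*I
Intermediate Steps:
g = 233/2 (g = (1/4)*466 = 233/2 ≈ 116.50)
sqrt(f + j(g, -1822)) = sqrt(-3873935 + 233/2) = sqrt(-7747637/2) = I*sqrt(15495274)/2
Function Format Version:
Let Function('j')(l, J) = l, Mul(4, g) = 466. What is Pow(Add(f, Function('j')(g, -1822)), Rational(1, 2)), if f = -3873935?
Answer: Mul(Rational(1, 2), I, Pow(15495274, Rational(1, 2))) ≈ Mul(1968.2, I)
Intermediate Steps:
g = Rational(233, 2) (g = Mul(Rational(1, 4), 466) = Rational(233, 2) ≈ 116.50)
Pow(Add(f, Function('j')(g, -1822)), Rational(1, 2)) = Pow(Add(-3873935, Rational(233, 2)), Rational(1, 2)) = Pow(Rational(-7747637, 2), Rational(1, 2)) = Mul(Rational(1, 2), I, Pow(15495274, Rational(1, 2)))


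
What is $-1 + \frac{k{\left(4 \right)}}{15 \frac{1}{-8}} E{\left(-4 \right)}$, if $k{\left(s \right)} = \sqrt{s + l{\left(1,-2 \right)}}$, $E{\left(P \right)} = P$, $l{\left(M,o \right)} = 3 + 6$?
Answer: $-1 + \frac{32 \sqrt{13}}{15} \approx 6.6918$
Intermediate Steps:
$l{\left(M,o \right)} = 9$
$k{\left(s \right)} = \sqrt{9 + s}$ ($k{\left(s \right)} = \sqrt{s + 9} = \sqrt{9 + s}$)
$-1 + \frac{k{\left(4 \right)}}{15 \frac{1}{-8}} E{\left(-4 \right)} = -1 + \frac{\sqrt{9 + 4}}{15 \frac{1}{-8}} \left(-4\right) = -1 + \frac{\sqrt{13}}{15 \left(- \frac{1}{8}\right)} \left(-4\right) = -1 + \frac{\sqrt{13}}{- \frac{15}{8}} \left(-4\right) = -1 + \sqrt{13} \left(- \frac{8}{15}\right) \left(-4\right) = -1 + - \frac{8 \sqrt{13}}{15} \left(-4\right) = -1 + \frac{32 \sqrt{13}}{15}$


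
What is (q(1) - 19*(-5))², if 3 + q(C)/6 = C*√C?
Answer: 6889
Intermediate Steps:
q(C) = -18 + 6*C^(3/2) (q(C) = -18 + 6*(C*√C) = -18 + 6*C^(3/2))
(q(1) - 19*(-5))² = ((-18 + 6*1^(3/2)) - 19*(-5))² = ((-18 + 6*1) + 95)² = ((-18 + 6) + 95)² = (-12 + 95)² = 83² = 6889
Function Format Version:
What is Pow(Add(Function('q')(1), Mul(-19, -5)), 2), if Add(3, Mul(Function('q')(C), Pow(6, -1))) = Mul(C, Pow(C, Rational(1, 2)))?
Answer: 6889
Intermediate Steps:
Function('q')(C) = Add(-18, Mul(6, Pow(C, Rational(3, 2)))) (Function('q')(C) = Add(-18, Mul(6, Mul(C, Pow(C, Rational(1, 2))))) = Add(-18, Mul(6, Pow(C, Rational(3, 2)))))
Pow(Add(Function('q')(1), Mul(-19, -5)), 2) = Pow(Add(Add(-18, Mul(6, Pow(1, Rational(3, 2)))), Mul(-19, -5)), 2) = Pow(Add(Add(-18, Mul(6, 1)), 95), 2) = Pow(Add(Add(-18, 6), 95), 2) = Pow(Add(-12, 95), 2) = Pow(83, 2) = 6889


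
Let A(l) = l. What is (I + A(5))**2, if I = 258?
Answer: 69169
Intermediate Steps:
(I + A(5))**2 = (258 + 5)**2 = 263**2 = 69169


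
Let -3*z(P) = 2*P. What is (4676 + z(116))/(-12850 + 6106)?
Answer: -3449/5058 ≈ -0.68189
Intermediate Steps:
z(P) = -2*P/3
(4676 + z(116))/(-12850 + 6106) = (4676 - ⅔*116)/(-12850 + 6106) = (4676 - 232/3)/(-6744) = (13796/3)*(-1/6744) = -3449/5058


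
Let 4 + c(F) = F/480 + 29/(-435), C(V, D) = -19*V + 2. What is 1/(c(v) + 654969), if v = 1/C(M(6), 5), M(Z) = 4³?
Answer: 582720/381661165951 ≈ 1.5268e-6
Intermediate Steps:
M(Z) = 64
C(V, D) = 2 - 19*V
v = -1/1214 (v = 1/(2 - 19*64) = 1/(2 - 1216) = 1/(-1214) = -1/1214 ≈ -0.00082372)
c(F) = -61/15 + F/480 (c(F) = -4 + (F/480 + 29/(-435)) = -4 + (F*(1/480) + 29*(-1/435)) = -4 + (F/480 - 1/15) = -4 + (-1/15 + F/480) = -61/15 + F/480)
1/(c(v) + 654969) = 1/((-61/15 + (1/480)*(-1/1214)) + 654969) = 1/((-61/15 - 1/582720) + 654969) = 1/(-2369729/582720 + 654969) = 1/(381661165951/582720) = 582720/381661165951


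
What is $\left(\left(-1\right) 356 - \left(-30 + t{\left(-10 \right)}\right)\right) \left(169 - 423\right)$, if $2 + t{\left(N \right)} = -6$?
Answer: $80772$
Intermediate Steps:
$t{\left(N \right)} = -8$ ($t{\left(N \right)} = -2 - 6 = -8$)
$\left(\left(-1\right) 356 - \left(-30 + t{\left(-10 \right)}\right)\right) \left(169 - 423\right) = \left(\left(-1\right) 356 + \left(30 - -8\right)\right) \left(169 - 423\right) = \left(-356 + \left(30 + 8\right)\right) \left(-254\right) = \left(-356 + 38\right) \left(-254\right) = \left(-318\right) \left(-254\right) = 80772$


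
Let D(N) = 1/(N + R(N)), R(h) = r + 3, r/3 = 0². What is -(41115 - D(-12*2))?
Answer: -863416/21 ≈ -41115.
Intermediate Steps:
r = 0 (r = 3*0² = 3*0 = 0)
R(h) = 3 (R(h) = 0 + 3 = 3)
D(N) = 1/(3 + N) (D(N) = 1/(N + 3) = 1/(3 + N))
-(41115 - D(-12*2)) = -(41115 - 1/(3 - 12*2)) = -(41115 - 1/(3 - 24)) = -(41115 - 1/(-21)) = -(41115 - 1*(-1/21)) = -(41115 + 1/21) = -1*863416/21 = -863416/21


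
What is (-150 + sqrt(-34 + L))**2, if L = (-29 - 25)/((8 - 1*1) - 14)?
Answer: 157316/7 - 600*I*sqrt(322)/7 ≈ 22474.0 - 1538.1*I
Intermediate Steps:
L = 54/7 (L = -54/((8 - 1) - 14) = -54/(7 - 14) = -54/(-7) = -54*(-1/7) = 54/7 ≈ 7.7143)
(-150 + sqrt(-34 + L))**2 = (-150 + sqrt(-34 + 54/7))**2 = (-150 + sqrt(-184/7))**2 = (-150 + 2*I*sqrt(322)/7)**2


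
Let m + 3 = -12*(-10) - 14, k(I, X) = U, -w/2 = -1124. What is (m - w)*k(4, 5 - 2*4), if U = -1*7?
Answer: 15015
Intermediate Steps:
w = 2248 (w = -2*(-1124) = 2248)
U = -7
k(I, X) = -7
m = 103 (m = -3 + (-12*(-10) - 14) = -3 + (120 - 14) = -3 + 106 = 103)
(m - w)*k(4, 5 - 2*4) = (103 - 1*2248)*(-7) = (103 - 2248)*(-7) = -2145*(-7) = 15015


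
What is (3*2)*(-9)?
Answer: -54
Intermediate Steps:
(3*2)*(-9) = 6*(-9) = -54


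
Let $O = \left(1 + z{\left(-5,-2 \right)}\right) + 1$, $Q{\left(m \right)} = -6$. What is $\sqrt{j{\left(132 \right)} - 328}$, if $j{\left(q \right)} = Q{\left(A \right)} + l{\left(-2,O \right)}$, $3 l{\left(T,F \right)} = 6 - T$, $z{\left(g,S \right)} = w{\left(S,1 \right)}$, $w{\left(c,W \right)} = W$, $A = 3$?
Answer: $\frac{i \sqrt{2982}}{3} \approx 18.203 i$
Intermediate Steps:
$z{\left(g,S \right)} = 1$
$O = 3$ ($O = \left(1 + 1\right) + 1 = 2 + 1 = 3$)
$l{\left(T,F \right)} = 2 - \frac{T}{3}$ ($l{\left(T,F \right)} = \frac{6 - T}{3} = 2 - \frac{T}{3}$)
$j{\left(q \right)} = - \frac{10}{3}$ ($j{\left(q \right)} = -6 + \left(2 - - \frac{2}{3}\right) = -6 + \left(2 + \frac{2}{3}\right) = -6 + \frac{8}{3} = - \frac{10}{3}$)
$\sqrt{j{\left(132 \right)} - 328} = \sqrt{- \frac{10}{3} - 328} = \sqrt{- \frac{994}{3}} = \frac{i \sqrt{2982}}{3}$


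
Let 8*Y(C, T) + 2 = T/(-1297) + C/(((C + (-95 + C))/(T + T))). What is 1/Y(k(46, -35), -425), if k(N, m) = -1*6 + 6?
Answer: -10376/2169 ≈ -4.7838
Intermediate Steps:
k(N, m) = 0 (k(N, m) = -6 + 6 = 0)
Y(C, T) = -¼ - T/10376 + C*T/(4*(-95 + 2*C)) (Y(C, T) = -¼ + (T/(-1297) + C/(((C + (-95 + C))/(T + T))))/8 = -¼ + (T*(-1/1297) + C/(((-95 + 2*C)/((2*T)))))/8 = -¼ + (-T/1297 + C/(((-95 + 2*C)*(1/(2*T)))))/8 = -¼ + (-T/1297 + C/(((-95 + 2*C)/(2*T))))/8 = -¼ + (-T/1297 + C*(2*T/(-95 + 2*C)))/8 = -¼ + (-T/1297 + 2*C*T/(-95 + 2*C))/8 = -¼ + (-T/10376 + C*T/(4*(-95 + 2*C))) = -¼ - T/10376 + C*T/(4*(-95 + 2*C)))
1/Y(k(46, -35), -425) = 1/((246430 - 5188*0 + 95*(-425) + 2592*0*(-425))/(10376*(-95 + 2*0))) = 1/((246430 + 0 - 40375 + 0)/(10376*(-95 + 0))) = 1/((1/10376)*206055/(-95)) = 1/((1/10376)*(-1/95)*206055) = 1/(-2169/10376) = -10376/2169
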